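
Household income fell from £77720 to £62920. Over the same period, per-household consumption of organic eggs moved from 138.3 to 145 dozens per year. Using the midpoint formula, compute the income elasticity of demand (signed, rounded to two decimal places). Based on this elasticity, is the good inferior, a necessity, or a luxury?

%ΔQ = (145 − 138.3)/[( 138.3 + 145)/2] = 6.7/141.65 = 0.047299…
%ΔIncome = (62920 − 77720)/[( 77720 + 62920)/2] = -14800/70320 = -0.210466…
E_income = (6.7/141.65) / (-14800/70320) = -0.2247…
E_income < 0 ⇒ inferior good.

-0.22; inferior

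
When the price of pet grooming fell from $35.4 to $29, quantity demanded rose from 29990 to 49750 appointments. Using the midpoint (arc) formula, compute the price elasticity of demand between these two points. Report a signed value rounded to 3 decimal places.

-2.494

%ΔQ = (49750 − 29990) / [(29990 + 49750)/2] = 19760/39870 = 0.495610…
%ΔP = (29 − 35.4) / [(35.4 + 29)/2] = -6.4/32.2 = -0.198757…
Arc Ed = %ΔQ / %ΔP = (19760/39870) / (-6.4/32.2) = -2.49354…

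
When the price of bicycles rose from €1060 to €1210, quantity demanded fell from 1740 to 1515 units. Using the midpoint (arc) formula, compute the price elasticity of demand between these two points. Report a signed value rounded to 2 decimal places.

-1.05

%ΔQ = (1515 − 1740) / [(1740 + 1515)/2] = -225/1627.5 = -0.138248…
%ΔP = (1210 − 1060) / [(1060 + 1210)/2] = 150/1135 = 0.132158…
Arc Ed = %ΔQ / %ΔP = (-225/1627.5) / (150/1135) = -1.0460…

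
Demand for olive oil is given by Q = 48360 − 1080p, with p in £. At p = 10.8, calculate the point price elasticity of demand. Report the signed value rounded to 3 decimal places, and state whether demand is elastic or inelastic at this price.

dQ/dp = −1080. At p = 10.8, Q = 48360 − 1080(10.8) = 36696.
Ed = (dQ/dp)·(p/Q) = −1080 × (10.8/36696) = -0.31785…
|Ed| = 0.318 < 1, so demand is inelastic.

-0.318; inelastic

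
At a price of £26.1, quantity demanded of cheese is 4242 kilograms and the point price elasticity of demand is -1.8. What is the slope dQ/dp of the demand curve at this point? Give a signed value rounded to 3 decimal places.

Ed = (dQ/dp)·(p/Q) ⇒ dQ/dp = Ed·Q/p = (-1.8)·4242/26.1 = -292.55172…

-292.552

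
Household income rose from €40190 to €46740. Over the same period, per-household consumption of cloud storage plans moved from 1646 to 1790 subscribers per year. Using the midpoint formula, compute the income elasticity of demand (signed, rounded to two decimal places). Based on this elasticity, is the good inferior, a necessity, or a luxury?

%ΔQ = (1790 − 1646)/[( 1646 + 1790)/2] = 144/1718 = 0.083818…
%ΔIncome = (46740 − 40190)/[( 40190 + 46740)/2] = 6550/43465 = 0.150695…
E_income = (144/1718) / (6550/43465) = 0.5562…
0 < E_income < 1 ⇒ normal good, necessity.

0.56; necessity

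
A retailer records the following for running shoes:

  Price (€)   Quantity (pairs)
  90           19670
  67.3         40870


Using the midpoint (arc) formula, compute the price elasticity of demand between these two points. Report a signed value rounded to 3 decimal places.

%ΔQ = (40870 − 19670) / [(19670 + 40870)/2] = 21200/30270 = 0.700363…
%ΔP = (67.3 − 90) / [(90 + 67.3)/2] = -22.7/78.65 = -0.288620…
Arc Ed = %ΔQ / %ΔP = (21200/30270) / (-22.7/78.65) = -2.42658…

-2.427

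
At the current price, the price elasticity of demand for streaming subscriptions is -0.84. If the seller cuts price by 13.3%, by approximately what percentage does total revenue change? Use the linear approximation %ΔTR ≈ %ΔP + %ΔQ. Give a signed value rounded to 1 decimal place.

%ΔQ ≈ Ed × %ΔP = (-0.84) × (-13.3%) = +11.1720%
%ΔTR ≈ %ΔP + %ΔQ = (-13.3%) + (+11.1720%) = -2.1280%

-2.1%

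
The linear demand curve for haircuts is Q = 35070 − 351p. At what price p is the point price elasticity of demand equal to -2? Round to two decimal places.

66.61

Ed = −351p/(35070 − 351p). Set this equal to -2:
351p = 2·(35070 − 351p) ⇒ 351p(1 + 2) = 2·35070
p = 2·35070 / (351·3) = 66.6096…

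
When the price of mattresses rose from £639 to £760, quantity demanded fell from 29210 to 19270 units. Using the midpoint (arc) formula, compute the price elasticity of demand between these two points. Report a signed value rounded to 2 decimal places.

-2.37

%ΔQ = (19270 − 29210) / [(29210 + 19270)/2] = -9940/24240 = -0.410066…
%ΔP = (760 − 639) / [(639 + 760)/2] = 121/699.5 = 0.172980…
Arc Ed = %ΔQ / %ΔP = (-9940/24240) / (121/699.5) = -2.3705…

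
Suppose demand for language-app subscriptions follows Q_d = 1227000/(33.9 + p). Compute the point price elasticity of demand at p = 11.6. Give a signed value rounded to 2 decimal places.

-0.25

dQ_d/dp = −1227000/(33.9 + p)² = -592.682. At p = 11.6, Q_d = 26967.
Ed = (dQ_d/dp)·(p/Q_d) = (-592.682) × (11.6/26967) = -0.2549…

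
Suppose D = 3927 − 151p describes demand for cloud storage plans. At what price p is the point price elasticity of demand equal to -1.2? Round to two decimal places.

Ed = −151p/(3927 − 151p). Set this equal to -1.2:
151p = 1.2·(3927 − 151p) ⇒ 151p(1 + 1.2) = 1.2·3927
p = 1.2·3927 / (151·2.2) = 14.1854…

14.19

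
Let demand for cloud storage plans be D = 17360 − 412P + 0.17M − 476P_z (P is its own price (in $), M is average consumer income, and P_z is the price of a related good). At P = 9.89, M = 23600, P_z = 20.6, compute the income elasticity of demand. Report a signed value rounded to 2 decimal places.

At the given values, D = 17360 − 412(9.89) + 0.17(23600) − 476(20.6) = 7491.72.
∂D/∂M = 0.17.
E = (0.17) × (23600/7491.72) = 0.5355…

0.54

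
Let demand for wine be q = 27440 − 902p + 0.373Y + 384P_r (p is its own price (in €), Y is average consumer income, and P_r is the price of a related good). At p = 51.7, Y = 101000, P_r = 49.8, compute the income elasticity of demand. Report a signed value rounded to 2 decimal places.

At the given values, q = 27440 − 902(51.7) + 0.373(101000) + 384(49.8) = 37602.8.
∂q/∂Y = 0.373.
E = (0.373) × (101000/37602.8) = 1.0018…

1.00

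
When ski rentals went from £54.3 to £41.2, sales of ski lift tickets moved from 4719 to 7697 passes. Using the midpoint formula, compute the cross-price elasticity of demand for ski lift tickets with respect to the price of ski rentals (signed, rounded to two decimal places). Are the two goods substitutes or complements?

-1.75; complements

%ΔQ_{ski lift tickets} = (7697 − 4719)/avg = 2978/6208 = 0.479703…
%ΔP_{ski rentals} = (41.2 − 54.3)/avg = -13.1/47.75 = -0.274345…
E_cross = (2978/6208) / (-13.1/47.75) = -1.7485…
E_cross < 0 ⇒ the goods are complements.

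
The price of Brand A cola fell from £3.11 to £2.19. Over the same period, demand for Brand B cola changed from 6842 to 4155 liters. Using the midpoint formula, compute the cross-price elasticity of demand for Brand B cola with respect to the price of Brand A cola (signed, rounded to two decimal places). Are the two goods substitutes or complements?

%ΔQ_{Brand B cola} = (4155 − 6842)/avg = -2687/5498.5 = -0.488678…
%ΔP_{Brand A cola} = (2.19 − 3.11)/avg = -0.92/2.65 = -0.347169…
E_cross = (-2687/5498.5) / (-0.92/2.65) = 1.4076…
E_cross > 0 ⇒ the goods are substitutes.

1.41; substitutes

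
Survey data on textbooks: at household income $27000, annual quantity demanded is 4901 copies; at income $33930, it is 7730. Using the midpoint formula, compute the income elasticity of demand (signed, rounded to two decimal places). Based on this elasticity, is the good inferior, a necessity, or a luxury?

%ΔQ = (7730 − 4901)/[( 4901 + 7730)/2] = 2829/6315.5 = 0.447945…
%ΔIncome = (33930 − 27000)/[( 27000 + 33930)/2] = 6930/30465 = 0.227474…
E_income = (2829/6315.5) / (6930/30465) = 1.9692…
E_income > 1 ⇒ normal good, luxury.

1.97; luxury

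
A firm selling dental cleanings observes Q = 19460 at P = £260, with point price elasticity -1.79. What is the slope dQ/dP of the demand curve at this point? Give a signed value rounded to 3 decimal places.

Ed = (dQ/dP)·(P/Q) ⇒ dQ/dP = Ed·Q/P = (-1.79)·19460/260 = -133.97461…

-133.975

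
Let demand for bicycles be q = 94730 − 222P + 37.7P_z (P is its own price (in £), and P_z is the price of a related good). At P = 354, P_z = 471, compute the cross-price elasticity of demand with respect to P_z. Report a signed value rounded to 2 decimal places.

0.52

At the given values, q = 94730 − 222(354) + 37.7(471) = 33898.7.
∂q/∂P_z = 37.7.
E = (37.7) × (471/33898.7) = 0.5238…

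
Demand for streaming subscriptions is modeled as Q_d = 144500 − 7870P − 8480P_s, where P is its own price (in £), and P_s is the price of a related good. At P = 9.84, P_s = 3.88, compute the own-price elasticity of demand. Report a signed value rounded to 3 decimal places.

At the given values, Q_d = 144500 − 7870(9.84) − 8480(3.88) = 34156.8.
∂Q_d/∂P = −7870.
E = (-7870) × (9.84/34156.8) = -2.26721…

-2.267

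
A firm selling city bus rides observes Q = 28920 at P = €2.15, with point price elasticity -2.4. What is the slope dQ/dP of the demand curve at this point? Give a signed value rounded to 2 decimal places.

Ed = (dQ/dP)·(P/Q) ⇒ dQ/dP = Ed·Q/P = (-2.4)·28920/2.15 = -32282.7906…

-32282.79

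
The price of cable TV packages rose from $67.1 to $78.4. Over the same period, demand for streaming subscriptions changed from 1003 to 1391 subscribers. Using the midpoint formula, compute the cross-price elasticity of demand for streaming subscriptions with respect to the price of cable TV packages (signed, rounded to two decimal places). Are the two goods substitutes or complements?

%ΔQ_{streaming subscriptions} = (1391 − 1003)/avg = 388/1197 = 0.324143…
%ΔP_{cable TV packages} = (78.4 − 67.1)/avg = 11.3/72.75 = 0.155326…
E_cross = (388/1197) / (11.3/72.75) = 2.0868…
E_cross > 0 ⇒ the goods are substitutes.

2.09; substitutes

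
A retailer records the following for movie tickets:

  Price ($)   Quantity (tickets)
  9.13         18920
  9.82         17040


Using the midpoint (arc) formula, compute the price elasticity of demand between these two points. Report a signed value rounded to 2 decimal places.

%ΔQ = (17040 − 18920) / [(18920 + 17040)/2] = -1880/17980 = -0.104560…
%ΔP = (9.82 − 9.13) / [(9.13 + 9.82)/2] = 0.69/9.475 = 0.072823…
Arc Ed = %ΔQ / %ΔP = (-1880/17980) / (0.69/9.475) = -1.4358…

-1.44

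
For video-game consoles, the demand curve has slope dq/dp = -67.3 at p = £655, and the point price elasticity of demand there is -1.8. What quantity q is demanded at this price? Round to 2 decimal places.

24489.72

Ed = (dq/dp)·(p/q) ⇒ q = (dq/dp)·p/Ed = (-67.3)·655/(-1.8) = 24489.7222…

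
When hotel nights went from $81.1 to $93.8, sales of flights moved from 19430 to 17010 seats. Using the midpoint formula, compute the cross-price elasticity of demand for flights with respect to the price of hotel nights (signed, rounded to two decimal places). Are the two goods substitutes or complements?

%ΔQ_{flights} = (17010 − 19430)/avg = -2420/18220 = -0.132821…
%ΔP_{hotel nights} = (93.8 − 81.1)/avg = 12.7/87.45 = 0.145225…
E_cross = (-2420/18220) / (12.7/87.45) = -0.9145…
E_cross < 0 ⇒ the goods are complements.

-0.91; complements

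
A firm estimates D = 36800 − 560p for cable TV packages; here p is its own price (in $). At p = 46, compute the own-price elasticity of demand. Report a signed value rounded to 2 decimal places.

At the given values, D = 36800 − 560(46) = 11040.
∂D/∂p = −560.
E = (-560) × (46/11040) = -2.3333…

-2.33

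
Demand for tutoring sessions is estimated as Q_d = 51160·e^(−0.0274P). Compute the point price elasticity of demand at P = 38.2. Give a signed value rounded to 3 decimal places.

-1.047

dQ_d/dP = −0.0274·Q_d = -492.168. At P = 38.2, Q_d = 17962.4.
Ed = (dQ_d/dP)·(P/Q_d) = (-492.168) × (38.2/17962.4) = -1.04668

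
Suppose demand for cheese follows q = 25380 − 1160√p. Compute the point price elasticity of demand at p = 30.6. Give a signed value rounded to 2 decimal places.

-0.17

dq/dp = −1160/(2√p) = -104.85. At p = 30.6, q = 18963.2.
Ed = (dq/dp)·(p/q) = (-104.85) × (30.6/18963.2) = -0.1691…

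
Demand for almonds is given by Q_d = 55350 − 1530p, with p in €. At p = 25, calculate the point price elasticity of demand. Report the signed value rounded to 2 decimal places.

-2.24

dQ_d/dp = −1530. At p = 25, Q_d = 55350 − 1530(25) = 17100.
Ed = (dQ_d/dp)·(p/Q_d) = −1530 × (25/17100) = -2.2368…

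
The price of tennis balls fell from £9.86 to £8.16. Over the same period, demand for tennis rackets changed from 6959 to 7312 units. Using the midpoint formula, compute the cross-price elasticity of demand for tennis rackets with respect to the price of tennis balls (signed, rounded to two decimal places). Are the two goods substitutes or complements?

-0.26; complements

%ΔQ_{tennis rackets} = (7312 − 6959)/avg = 353/7135.5 = 0.049470…
%ΔP_{tennis balls} = (8.16 − 9.86)/avg = -1.7/9.01 = -0.188679…
E_cross = (353/7135.5) / (-1.7/9.01) = -0.2621…
E_cross < 0 ⇒ the goods are complements.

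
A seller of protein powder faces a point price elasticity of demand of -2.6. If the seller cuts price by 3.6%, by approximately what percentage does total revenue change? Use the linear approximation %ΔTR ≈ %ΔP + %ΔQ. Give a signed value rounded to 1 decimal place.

+5.8%

%ΔQ ≈ Ed × %ΔP = (-2.6) × (-3.6%) = +9.3600%
%ΔTR ≈ %ΔP + %ΔQ = (-3.6%) + (+9.3600%) = +5.7600%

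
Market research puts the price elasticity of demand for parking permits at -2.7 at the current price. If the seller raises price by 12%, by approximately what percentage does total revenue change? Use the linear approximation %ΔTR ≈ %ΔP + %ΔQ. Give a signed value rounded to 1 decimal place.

-20.4%

%ΔQ ≈ Ed × %ΔP = (-2.7) × (+12%) = -32.4000%
%ΔTR ≈ %ΔP + %ΔQ = (+12%) + (-32.4000%) = -20.4000%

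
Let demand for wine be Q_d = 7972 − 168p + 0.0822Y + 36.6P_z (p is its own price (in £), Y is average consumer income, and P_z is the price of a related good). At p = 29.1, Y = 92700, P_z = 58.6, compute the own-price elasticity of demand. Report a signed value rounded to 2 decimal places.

-0.38

At the given values, Q_d = 7972 − 168(29.1) + 0.0822(92700) + 36.6(58.6) = 12847.9.
∂Q_d/∂p = −168.
E = (-168) × (29.1/12847.9) = -0.3805…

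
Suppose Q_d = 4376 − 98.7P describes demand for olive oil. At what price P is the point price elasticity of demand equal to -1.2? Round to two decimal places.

24.18

Ed = −98.7P/(4376 − 98.7P). Set this equal to -1.2:
98.7P = 1.2·(4376 − 98.7P) ⇒ 98.7P(1 + 1.2) = 1.2·4376
P = 1.2·4376 / (98.7·2.2) = 24.1834…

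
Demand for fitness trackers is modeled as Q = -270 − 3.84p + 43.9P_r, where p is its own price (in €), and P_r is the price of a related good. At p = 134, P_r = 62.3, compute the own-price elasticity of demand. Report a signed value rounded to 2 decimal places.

-0.26

At the given values, Q = -270 − 3.84(134) + 43.9(62.3) = 1950.41.
∂Q/∂p = −3.84.
E = (-3.84) × (134/1950.41) = -0.2638…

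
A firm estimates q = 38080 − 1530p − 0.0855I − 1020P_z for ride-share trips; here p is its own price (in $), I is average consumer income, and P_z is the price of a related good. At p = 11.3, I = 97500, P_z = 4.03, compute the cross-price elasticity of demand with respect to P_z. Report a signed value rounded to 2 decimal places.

At the given values, q = 38080 − 1530(11.3) − 0.0855(97500) − 1020(4.03) = 8344.15.
∂q/∂P_z = -1020.
E = (-1020) × (4.03/8344.15) = -0.4926…

-0.49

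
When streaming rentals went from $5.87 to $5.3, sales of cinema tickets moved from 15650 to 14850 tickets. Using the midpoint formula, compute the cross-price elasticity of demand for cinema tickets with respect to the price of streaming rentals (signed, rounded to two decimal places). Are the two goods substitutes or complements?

%ΔQ_{cinema tickets} = (14850 − 15650)/avg = -800/15250 = -0.052459…
%ΔP_{streaming rentals} = (5.3 − 5.87)/avg = -0.57/5.585 = -0.102059…
E_cross = (-800/15250) / (-0.57/5.585) = 0.5140…
E_cross > 0 ⇒ the goods are substitutes.

0.51; substitutes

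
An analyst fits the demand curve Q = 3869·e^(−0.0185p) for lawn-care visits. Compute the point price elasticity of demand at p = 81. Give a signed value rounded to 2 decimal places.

-1.50

dQ/dp = −0.0185·Q = -15.9949. At p = 81, Q = 864.586.
Ed = (dQ/dp)·(p/Q) = (-15.9949) × (81/864.586) = -1.4985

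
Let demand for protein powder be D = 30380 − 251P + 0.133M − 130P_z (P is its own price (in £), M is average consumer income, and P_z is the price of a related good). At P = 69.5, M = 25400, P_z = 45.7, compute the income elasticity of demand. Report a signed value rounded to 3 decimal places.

At the given values, D = 30380 − 251(69.5) + 0.133(25400) − 130(45.7) = 10372.7.
∂D/∂M = 0.133.
E = (0.133) × (25400/10372.7) = 0.32568…

0.326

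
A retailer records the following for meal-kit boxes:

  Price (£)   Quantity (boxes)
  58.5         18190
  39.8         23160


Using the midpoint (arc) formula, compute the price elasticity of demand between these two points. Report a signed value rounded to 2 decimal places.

%ΔQ = (23160 − 18190) / [(18190 + 23160)/2] = 4970/20675 = 0.240386…
%ΔP = (39.8 − 58.5) / [(58.5 + 39.8)/2] = -18.7/49.15 = -0.380467…
Arc Ed = %ΔQ / %ΔP = (4970/20675) / (-18.7/49.15) = -0.6318…

-0.63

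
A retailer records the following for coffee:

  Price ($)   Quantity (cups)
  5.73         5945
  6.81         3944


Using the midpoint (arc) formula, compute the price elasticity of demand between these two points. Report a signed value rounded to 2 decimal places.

-2.35

%ΔQ = (3944 − 5945) / [(5945 + 3944)/2] = -2001/4944.5 = -0.404692…
%ΔP = (6.81 − 5.73) / [(5.73 + 6.81)/2] = 1.08/6.27 = 0.172248…
Arc Ed = %ΔQ / %ΔP = (-2001/4944.5) / (1.08/6.27) = -2.3494…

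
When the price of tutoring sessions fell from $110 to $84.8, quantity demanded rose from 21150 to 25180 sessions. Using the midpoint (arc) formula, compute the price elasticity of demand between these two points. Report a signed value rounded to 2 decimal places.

%ΔQ = (25180 − 21150) / [(21150 + 25180)/2] = 4030/23165 = 0.173969…
%ΔP = (84.8 − 110) / [(110 + 84.8)/2] = -25.2/97.4 = -0.258726…
Arc Ed = %ΔQ / %ΔP = (4030/23165) / (-25.2/97.4) = -0.6724…

-0.67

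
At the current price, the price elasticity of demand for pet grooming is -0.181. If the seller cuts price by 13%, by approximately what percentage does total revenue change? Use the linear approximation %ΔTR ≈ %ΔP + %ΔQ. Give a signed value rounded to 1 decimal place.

-10.6%

%ΔQ ≈ Ed × %ΔP = (-0.181) × (-13%) = +2.3530%
%ΔTR ≈ %ΔP + %ΔQ = (-13%) + (+2.3530%) = -10.6470%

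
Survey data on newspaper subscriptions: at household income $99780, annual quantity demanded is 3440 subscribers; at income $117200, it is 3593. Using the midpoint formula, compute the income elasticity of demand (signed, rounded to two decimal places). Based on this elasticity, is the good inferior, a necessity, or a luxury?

%ΔQ = (3593 − 3440)/[( 3440 + 3593)/2] = 153/3516.5 = 0.043509…
%ΔIncome = (117200 − 99780)/[( 99780 + 117200)/2] = 17420/108490 = 0.160567…
E_income = (153/3516.5) / (17420/108490) = 0.2709…
0 < E_income < 1 ⇒ normal good, necessity.

0.27; necessity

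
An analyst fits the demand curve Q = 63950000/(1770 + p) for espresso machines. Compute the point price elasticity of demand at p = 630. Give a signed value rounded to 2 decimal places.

dQ/dp = −63950000/(1770 + p)² = -11.1024. At p = 630, Q = 26645.8.
Ed = (dQ/dp)·(p/Q) = (-11.1024) × (630/26645.8) = -0.2625

-0.26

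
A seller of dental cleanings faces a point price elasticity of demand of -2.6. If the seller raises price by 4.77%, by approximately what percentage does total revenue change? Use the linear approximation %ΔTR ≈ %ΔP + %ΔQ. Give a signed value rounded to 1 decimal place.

-7.6%

%ΔQ ≈ Ed × %ΔP = (-2.6) × (+4.77%) = -12.4020%
%ΔTR ≈ %ΔP + %ΔQ = (+4.77%) + (-12.4020%) = -7.6320%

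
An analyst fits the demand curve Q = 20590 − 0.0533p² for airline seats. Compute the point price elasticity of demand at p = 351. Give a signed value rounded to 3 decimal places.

dQ/dp = −2·0.0533·p = -37.4166. At p = 351, Q = 14023.3867.
Ed = (dQ/dp)·(p/Q) = (-37.4166) × (351/14023.3867) = -0.93652…

-0.937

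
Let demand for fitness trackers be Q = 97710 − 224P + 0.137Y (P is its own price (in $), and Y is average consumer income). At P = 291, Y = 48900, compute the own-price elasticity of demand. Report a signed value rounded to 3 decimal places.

-1.662

At the given values, Q = 97710 − 224(291) + 0.137(48900) = 39225.3.
∂Q/∂P = −224.
E = (-224) × (291/39225.3) = -1.66178…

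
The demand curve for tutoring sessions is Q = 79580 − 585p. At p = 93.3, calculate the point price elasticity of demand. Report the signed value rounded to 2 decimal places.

dQ/dp = −585. At p = 93.3, Q = 79580 − 585(93.3) = 24999.5.
Ed = (dQ/dp)·(p/Q) = −585 × (93.3/24999.5) = -2.1832…

-2.18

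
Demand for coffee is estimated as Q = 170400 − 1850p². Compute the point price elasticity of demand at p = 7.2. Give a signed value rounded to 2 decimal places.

dQ/dp = −2·1850·p = -26640. At p = 7.2, Q = 74496.
Ed = (dQ/dp)·(p/Q) = (-26640) × (7.2/74496) = -2.5747…

-2.57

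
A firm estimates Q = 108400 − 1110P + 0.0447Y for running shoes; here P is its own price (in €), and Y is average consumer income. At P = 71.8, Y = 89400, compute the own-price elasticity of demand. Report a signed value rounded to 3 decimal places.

-2.437

At the given values, Q = 108400 − 1110(71.8) + 0.0447(89400) = 32698.18.
∂Q/∂P = −1110.
E = (-1110) × (71.8/32698.18) = -2.43738…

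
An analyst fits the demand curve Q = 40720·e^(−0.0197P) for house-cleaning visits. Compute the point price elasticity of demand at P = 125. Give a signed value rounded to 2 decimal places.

dQ/dP = −0.0197·Q = -68.3634. At P = 125, Q = 3470.22.
Ed = (dQ/dP)·(P/Q) = (-68.3634) × (125/3470.22) = -2.4625

-2.46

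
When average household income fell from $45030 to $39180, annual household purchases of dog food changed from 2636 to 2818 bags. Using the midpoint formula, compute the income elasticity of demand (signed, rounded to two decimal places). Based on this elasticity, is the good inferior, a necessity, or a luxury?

%ΔQ = (2818 − 2636)/[( 2636 + 2818)/2] = 182/2727 = 0.066740…
%ΔIncome = (39180 − 45030)/[( 45030 + 39180)/2] = -5850/42105 = -0.138938…
E_income = (182/2727) / (-5850/42105) = -0.4803…
E_income < 0 ⇒ inferior good.

-0.48; inferior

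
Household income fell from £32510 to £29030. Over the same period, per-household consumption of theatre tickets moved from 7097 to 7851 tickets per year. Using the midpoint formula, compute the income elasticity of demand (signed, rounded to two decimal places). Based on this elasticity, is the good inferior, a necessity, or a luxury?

%ΔQ = (7851 − 7097)/[( 7097 + 7851)/2] = 754/7474 = 0.100883…
%ΔIncome = (29030 − 32510)/[( 32510 + 29030)/2] = -3480/30770 = -0.113097…
E_income = (754/7474) / (-3480/30770) = -0.8920…
E_income < 0 ⇒ inferior good.

-0.89; inferior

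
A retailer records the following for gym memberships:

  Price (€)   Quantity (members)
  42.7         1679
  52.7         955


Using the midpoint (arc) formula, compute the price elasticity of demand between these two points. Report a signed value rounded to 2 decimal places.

-2.62

%ΔQ = (955 − 1679) / [(1679 + 955)/2] = -724/1317 = -0.549734…
%ΔP = (52.7 − 42.7) / [(42.7 + 52.7)/2] = 10/47.7 = 0.209643…
Arc Ed = %ΔQ / %ΔP = (-724/1317) / (10/47.7) = -2.6222…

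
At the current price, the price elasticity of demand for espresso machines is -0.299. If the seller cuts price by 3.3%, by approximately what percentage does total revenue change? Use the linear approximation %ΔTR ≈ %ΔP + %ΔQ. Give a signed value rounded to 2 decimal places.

-2.31%

%ΔQ ≈ Ed × %ΔP = (-0.299) × (-3.3%) = +0.9867%
%ΔTR ≈ %ΔP + %ΔQ = (-3.3%) + (+0.9867%) = -2.3133%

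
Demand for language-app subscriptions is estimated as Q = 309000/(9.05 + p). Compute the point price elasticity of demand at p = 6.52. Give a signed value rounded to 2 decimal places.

dQ/dp = −309000/(9.05 + p)² = -1274.62. At p = 6.52, Q = 19845.9.
Ed = (dQ/dp)·(p/Q) = (-1274.62) × (6.52/19845.9) = -0.4187…

-0.42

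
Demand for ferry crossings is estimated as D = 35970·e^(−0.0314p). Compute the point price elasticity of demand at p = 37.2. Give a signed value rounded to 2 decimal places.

-1.17

dD/dp = −0.0314·D = -351.22. At p = 37.2, D = 11185.4.
Ed = (dD/dp)·(p/D) = (-351.22) × (37.2/11185.4) = -1.1680…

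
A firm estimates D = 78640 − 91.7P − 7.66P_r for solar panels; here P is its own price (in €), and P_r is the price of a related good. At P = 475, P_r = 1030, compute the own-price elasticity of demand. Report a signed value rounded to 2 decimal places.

-1.60

At the given values, D = 78640 − 91.7(475) − 7.66(1030) = 27192.7.
∂D/∂P = −91.7.
E = (-91.7) × (475/27192.7) = -1.6018…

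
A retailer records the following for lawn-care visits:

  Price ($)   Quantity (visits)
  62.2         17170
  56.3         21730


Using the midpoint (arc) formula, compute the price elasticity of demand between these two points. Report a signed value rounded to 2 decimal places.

-2.35

%ΔQ = (21730 − 17170) / [(17170 + 21730)/2] = 4560/19450 = 0.234447…
%ΔP = (56.3 − 62.2) / [(62.2 + 56.3)/2] = -5.9/59.25 = -0.099578…
Arc Ed = %ΔQ / %ΔP = (4560/19450) / (-5.9/59.25) = -2.3544…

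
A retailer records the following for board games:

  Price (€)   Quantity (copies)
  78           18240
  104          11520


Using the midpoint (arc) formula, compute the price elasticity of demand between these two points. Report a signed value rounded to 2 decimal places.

-1.58

%ΔQ = (11520 − 18240) / [(18240 + 11520)/2] = -6720/14880 = -0.451612…
%ΔP = (104 − 78) / [(78 + 104)/2] = 26/91 = 0.285714…
Arc Ed = %ΔQ / %ΔP = (-6720/14880) / (26/91) = -1.5806…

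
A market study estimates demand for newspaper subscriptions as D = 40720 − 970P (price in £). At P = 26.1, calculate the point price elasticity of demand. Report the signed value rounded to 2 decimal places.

dD/dP = −970. At P = 26.1, D = 40720 − 970(26.1) = 15403.
Ed = (dD/dP)·(P/D) = −970 × (26.1/15403) = -1.6436…

-1.64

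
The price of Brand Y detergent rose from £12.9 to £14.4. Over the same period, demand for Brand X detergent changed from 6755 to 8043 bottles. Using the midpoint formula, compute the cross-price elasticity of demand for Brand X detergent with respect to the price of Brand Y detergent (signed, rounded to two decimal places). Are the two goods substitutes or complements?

%ΔQ_{Brand X detergent} = (8043 − 6755)/avg = 1288/7399 = 0.174077…
%ΔP_{Brand Y detergent} = (14.4 − 12.9)/avg = 1.5/13.65 = 0.109890…
E_cross = (1288/7399) / (1.5/13.65) = 1.5841…
E_cross > 0 ⇒ the goods are substitutes.

1.58; substitutes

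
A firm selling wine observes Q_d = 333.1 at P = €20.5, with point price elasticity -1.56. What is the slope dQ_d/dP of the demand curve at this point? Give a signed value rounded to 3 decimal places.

Ed = (dQ_d/dP)·(P/Q_d) ⇒ dQ_d/dP = Ed·Q_d/P = (-1.56)·333.1/20.5 = -25.34809…

-25.348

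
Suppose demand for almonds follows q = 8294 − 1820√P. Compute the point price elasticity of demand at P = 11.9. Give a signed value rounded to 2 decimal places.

dq/dP = −1820/(2√P) = -263.796. At P = 11.9, q = 2015.66.
Ed = (dq/dP)·(P/q) = (-263.796) × (11.9/2015.66) = -1.5573…

-1.56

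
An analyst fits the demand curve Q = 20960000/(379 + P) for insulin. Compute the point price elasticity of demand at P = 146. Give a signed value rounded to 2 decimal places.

-0.28

dQ/dP = −20960000/(379 + P)² = -76.0454. At P = 146, Q = 39923.8.
Ed = (dQ/dP)·(P/Q) = (-76.0454) × (146/39923.8) = -0.2780…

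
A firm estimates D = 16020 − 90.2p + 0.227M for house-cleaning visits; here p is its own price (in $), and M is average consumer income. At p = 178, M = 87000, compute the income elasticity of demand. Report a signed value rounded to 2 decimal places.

At the given values, D = 16020 − 90.2(178) + 0.227(87000) = 19713.4.
∂D/∂M = 0.227.
E = (0.227) × (87000/19713.4) = 1.0018…

1.00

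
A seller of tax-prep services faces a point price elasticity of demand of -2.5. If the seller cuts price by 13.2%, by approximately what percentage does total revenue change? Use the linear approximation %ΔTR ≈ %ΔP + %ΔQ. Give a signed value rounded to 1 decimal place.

+19.8%

%ΔQ ≈ Ed × %ΔP = (-2.5) × (-13.2%) = +33.0000%
%ΔTR ≈ %ΔP + %ΔQ = (-13.2%) + (+33.0000%) = +19.8000%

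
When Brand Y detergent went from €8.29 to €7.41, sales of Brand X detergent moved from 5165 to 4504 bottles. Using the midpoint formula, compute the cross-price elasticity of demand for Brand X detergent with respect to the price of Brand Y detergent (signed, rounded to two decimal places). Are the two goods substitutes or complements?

1.22; substitutes

%ΔQ_{Brand X detergent} = (4504 − 5165)/avg = -661/4834.5 = -0.136725…
%ΔP_{Brand Y detergent} = (7.41 − 8.29)/avg = -0.88/7.85 = -0.112101…
E_cross = (-661/4834.5) / (-0.88/7.85) = 1.2196…
E_cross > 0 ⇒ the goods are substitutes.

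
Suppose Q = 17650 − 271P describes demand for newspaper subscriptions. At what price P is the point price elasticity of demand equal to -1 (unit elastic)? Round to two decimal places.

Ed = −271P/(17650 − 271P). Set this equal to -1:
271P = 1·(17650 − 271P) ⇒ 271P(1 + 1) = 1·17650
P = 1·17650 / (271·2) = 32.5645…

32.56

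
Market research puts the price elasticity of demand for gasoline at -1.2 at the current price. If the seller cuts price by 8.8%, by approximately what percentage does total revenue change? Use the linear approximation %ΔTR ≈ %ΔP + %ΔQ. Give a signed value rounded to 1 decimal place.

%ΔQ ≈ Ed × %ΔP = (-1.2) × (-8.8%) = +10.5600%
%ΔTR ≈ %ΔP + %ΔQ = (-8.8%) + (+10.5600%) = +1.7600%

+1.8%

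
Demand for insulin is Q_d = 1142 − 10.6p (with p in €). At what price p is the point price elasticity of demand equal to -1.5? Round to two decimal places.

Ed = −10.6p/(1142 − 10.6p). Set this equal to -1.5:
10.6p = 1.5·(1142 − 10.6p) ⇒ 10.6p(1 + 1.5) = 1.5·1142
p = 1.5·1142 / (10.6·2.5) = 64.6415…

64.64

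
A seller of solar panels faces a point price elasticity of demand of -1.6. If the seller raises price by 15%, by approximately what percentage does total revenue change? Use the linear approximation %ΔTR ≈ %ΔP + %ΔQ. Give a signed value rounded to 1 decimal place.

-9.0%

%ΔQ ≈ Ed × %ΔP = (-1.6) × (+15%) = -24.0000%
%ΔTR ≈ %ΔP + %ΔQ = (+15%) + (-24.0000%) = -9.0000%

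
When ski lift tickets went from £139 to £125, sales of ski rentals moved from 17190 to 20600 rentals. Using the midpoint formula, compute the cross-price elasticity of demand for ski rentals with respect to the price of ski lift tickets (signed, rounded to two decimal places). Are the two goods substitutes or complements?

%ΔQ_{ski rentals} = (20600 − 17190)/avg = 3410/18895 = 0.180471…
%ΔP_{ski lift tickets} = (125 − 139)/avg = -14/132 = -0.106060…
E_cross = (3410/18895) / (-14/132) = -1.7015…
E_cross < 0 ⇒ the goods are complements.

-1.70; complements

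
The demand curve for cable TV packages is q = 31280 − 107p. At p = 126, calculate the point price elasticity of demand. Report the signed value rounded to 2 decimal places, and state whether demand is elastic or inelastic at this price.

dq/dp = −107. At p = 126, q = 31280 − 107(126) = 17798.
Ed = (dq/dp)·(p/q) = −107 × (126/17798) = -0.7575…
|Ed| = 0.76 < 1, so demand is inelastic.

-0.76; inelastic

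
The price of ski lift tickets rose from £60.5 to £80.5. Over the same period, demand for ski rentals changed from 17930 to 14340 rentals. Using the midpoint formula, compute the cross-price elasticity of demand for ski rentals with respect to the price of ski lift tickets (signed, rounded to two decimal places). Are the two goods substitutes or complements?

-0.78; complements

%ΔQ_{ski rentals} = (14340 − 17930)/avg = -3590/16135 = -0.222497…
%ΔP_{ski lift tickets} = (80.5 − 60.5)/avg = 20/70.5 = 0.283687…
E_cross = (-3590/16135) / (20/70.5) = -0.7843…
E_cross < 0 ⇒ the goods are complements.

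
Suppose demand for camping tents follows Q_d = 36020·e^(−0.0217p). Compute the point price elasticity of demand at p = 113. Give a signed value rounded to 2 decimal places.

-2.45

dQ_d/dp = −0.0217·Q_d = -67.3085. At p = 113, Q_d = 3101.77.
Ed = (dQ_d/dp)·(p/Q_d) = (-67.3085) × (113/3101.77) = -2.4521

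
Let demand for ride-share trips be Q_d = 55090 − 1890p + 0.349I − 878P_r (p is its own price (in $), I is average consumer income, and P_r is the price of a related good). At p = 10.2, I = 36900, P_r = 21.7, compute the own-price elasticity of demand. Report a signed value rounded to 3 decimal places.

-0.650

At the given values, Q_d = 55090 − 1890(10.2) + 0.349(36900) − 878(21.7) = 29637.5.
∂Q_d/∂p = −1890.
E = (-1890) × (10.2/29637.5) = -0.65045…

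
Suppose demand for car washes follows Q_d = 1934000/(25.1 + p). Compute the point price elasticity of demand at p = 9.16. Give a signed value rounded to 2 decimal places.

-0.27

dQ_d/dp = −1934000/(25.1 + p)² = -1647.71. At p = 9.16, Q_d = 56450.7.
Ed = (dQ_d/dp)·(p/Q_d) = (-1647.71) × (9.16/56450.7) = -0.2673…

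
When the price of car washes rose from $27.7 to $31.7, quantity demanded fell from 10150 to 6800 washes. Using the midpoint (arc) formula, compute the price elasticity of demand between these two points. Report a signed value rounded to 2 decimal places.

-2.93

%ΔQ = (6800 − 10150) / [(10150 + 6800)/2] = -3350/8475 = -0.395280…
%ΔP = (31.7 − 27.7) / [(27.7 + 31.7)/2] = 4/29.7 = 0.134680…
Arc Ed = %ΔQ / %ΔP = (-3350/8475) / (4/29.7) = -2.9349…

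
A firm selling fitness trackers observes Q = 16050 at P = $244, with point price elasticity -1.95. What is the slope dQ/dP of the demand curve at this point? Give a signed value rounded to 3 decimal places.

Ed = (dQ/dP)·(P/Q) ⇒ dQ/dP = Ed·Q/P = (-1.95)·16050/244 = -128.26844…

-128.268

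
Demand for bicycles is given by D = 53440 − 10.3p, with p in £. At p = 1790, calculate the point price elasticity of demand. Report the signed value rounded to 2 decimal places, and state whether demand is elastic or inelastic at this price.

-0.53; inelastic

dD/dp = −10.3. At p = 1790, D = 53440 − 10.3(1790) = 35003.
Ed = (dD/dp)·(p/D) = −10.3 × (1790/35003) = -0.5267…
|Ed| = 0.53 < 1, so demand is inelastic.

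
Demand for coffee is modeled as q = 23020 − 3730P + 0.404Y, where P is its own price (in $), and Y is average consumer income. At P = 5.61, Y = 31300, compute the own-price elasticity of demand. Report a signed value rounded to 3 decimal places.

-1.420

At the given values, q = 23020 − 3730(5.61) + 0.404(31300) = 14739.9.
∂q/∂P = −3730.
E = (-3730) × (5.61/14739.9) = -1.41963…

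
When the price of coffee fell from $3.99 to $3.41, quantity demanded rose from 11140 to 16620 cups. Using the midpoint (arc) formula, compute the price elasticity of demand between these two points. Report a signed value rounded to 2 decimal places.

-2.52

%ΔQ = (16620 − 11140) / [(11140 + 16620)/2] = 5480/13880 = 0.394812…
%ΔP = (3.41 − 3.99) / [(3.99 + 3.41)/2] = -0.58/3.7 = -0.156756…
Arc Ed = %ΔQ / %ΔP = (5480/13880) / (-0.58/3.7) = -2.5186…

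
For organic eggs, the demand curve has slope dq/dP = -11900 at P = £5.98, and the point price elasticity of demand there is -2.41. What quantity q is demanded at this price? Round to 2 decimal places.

Ed = (dq/dP)·(P/q) ⇒ q = (dq/dP)·P/Ed = (-11900)·5.98/(-2.41) = 29527.8008…

29527.80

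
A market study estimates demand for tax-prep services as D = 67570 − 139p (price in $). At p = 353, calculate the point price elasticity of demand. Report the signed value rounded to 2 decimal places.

-2.65

dD/dp = −139. At p = 353, D = 67570 − 139(353) = 18503.
Ed = (dD/dp)·(p/D) = −139 × (353/18503) = -2.6518…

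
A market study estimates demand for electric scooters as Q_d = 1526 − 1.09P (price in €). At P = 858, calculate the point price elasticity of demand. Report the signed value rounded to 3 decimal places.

-1.583

dQ_d/dP = −1.09. At P = 858, Q_d = 1526 − 1.09(858) = 590.78.
Ed = (dQ_d/dP)·(P/Q_d) = −1.09 × (858/590.78) = -1.58302…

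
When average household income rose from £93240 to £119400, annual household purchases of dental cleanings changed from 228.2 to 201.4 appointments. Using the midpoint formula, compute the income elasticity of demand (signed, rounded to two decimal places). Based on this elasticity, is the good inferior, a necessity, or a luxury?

-0.51; inferior

%ΔQ = (201.4 − 228.2)/[( 228.2 + 201.4)/2] = -26.8/214.8 = -0.124767…
%ΔIncome = (119400 − 93240)/[( 93240 + 119400)/2] = 26160/106320 = 0.246049…
E_income = (-26.8/214.8) / (26160/106320) = -0.5070…
E_income < 0 ⇒ inferior good.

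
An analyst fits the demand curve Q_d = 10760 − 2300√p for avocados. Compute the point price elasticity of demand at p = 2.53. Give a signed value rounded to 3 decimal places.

-0.258

dQ_d/dp = −2300/(2√p) = -722.999. At p = 2.53, Q_d = 7101.63.
Ed = (dQ_d/dp)·(p/Q_d) = (-722.999) × (2.53/7101.63) = -0.25757…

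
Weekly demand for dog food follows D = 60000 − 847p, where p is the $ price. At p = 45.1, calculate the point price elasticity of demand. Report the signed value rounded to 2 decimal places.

dD/dp = −847. At p = 45.1, D = 60000 − 847(45.1) = 21800.3.
Ed = (dD/dp)·(p/D) = −847 × (45.1/21800.3) = -1.7522…

-1.75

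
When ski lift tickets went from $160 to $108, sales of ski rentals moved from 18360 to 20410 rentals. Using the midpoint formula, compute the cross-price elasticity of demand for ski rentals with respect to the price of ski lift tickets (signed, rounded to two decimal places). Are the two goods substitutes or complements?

-0.27; complements

%ΔQ_{ski rentals} = (20410 − 18360)/avg = 2050/19385 = 0.105751…
%ΔP_{ski lift tickets} = (108 − 160)/avg = -52/134 = -0.388059…
E_cross = (2050/19385) / (-52/134) = -0.2725…
E_cross < 0 ⇒ the goods are complements.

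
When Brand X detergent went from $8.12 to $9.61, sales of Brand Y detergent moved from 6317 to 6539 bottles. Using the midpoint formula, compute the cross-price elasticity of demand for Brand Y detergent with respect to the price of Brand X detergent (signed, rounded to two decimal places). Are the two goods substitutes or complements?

0.21; substitutes

%ΔQ_{Brand Y detergent} = (6539 − 6317)/avg = 222/6428 = 0.034536…
%ΔP_{Brand X detergent} = (9.61 − 8.12)/avg = 1.49/8.865 = 0.168076…
E_cross = (222/6428) / (1.49/8.865) = 0.2054…
E_cross > 0 ⇒ the goods are substitutes.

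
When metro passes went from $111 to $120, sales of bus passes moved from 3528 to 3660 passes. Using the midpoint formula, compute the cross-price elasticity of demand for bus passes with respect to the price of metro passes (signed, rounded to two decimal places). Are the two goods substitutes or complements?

0.47; substitutes

%ΔQ_{bus passes} = (3660 − 3528)/avg = 132/3594 = 0.036727…
%ΔP_{metro passes} = (120 − 111)/avg = 9/115.5 = 0.077922…
E_cross = (132/3594) / (9/115.5) = 0.4713…
E_cross > 0 ⇒ the goods are substitutes.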